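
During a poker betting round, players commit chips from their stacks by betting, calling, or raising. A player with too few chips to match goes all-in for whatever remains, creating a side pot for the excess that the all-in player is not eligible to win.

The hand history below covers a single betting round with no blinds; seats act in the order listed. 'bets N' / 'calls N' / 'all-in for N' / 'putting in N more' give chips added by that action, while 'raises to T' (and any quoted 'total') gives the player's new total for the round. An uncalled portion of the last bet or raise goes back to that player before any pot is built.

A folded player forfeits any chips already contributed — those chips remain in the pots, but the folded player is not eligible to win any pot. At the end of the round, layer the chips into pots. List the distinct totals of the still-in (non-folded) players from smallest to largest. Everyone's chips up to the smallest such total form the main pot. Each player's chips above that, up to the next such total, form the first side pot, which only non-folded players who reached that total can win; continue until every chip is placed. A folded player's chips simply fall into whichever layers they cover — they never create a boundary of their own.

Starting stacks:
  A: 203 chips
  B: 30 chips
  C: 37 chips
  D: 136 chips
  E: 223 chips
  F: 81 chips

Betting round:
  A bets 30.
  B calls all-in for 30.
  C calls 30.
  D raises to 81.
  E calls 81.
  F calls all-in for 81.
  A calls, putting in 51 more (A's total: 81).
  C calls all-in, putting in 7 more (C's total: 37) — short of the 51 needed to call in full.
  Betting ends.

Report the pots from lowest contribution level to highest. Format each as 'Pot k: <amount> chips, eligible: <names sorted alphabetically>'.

Contributions: A=81, B=30, C=37, D=81, E=81, F=81
Pot levels (distinct totals of non-folded players): 30, 37, 81
Layer 1-30: 30 each from A, B, C, D, E, F = 30*6 = 180 chips; eligible A, B, C, D, E, F
Layer 31-37: 7 each from A, C, D, E, F = 7*5 = 35 chips; eligible A, C, D, E, F
Layer 38-81: 44 each from A, D, E, F = 44*4 = 176 chips; eligible A, D, E, F

Pot 1: 180 chips, eligible: A, B, C, D, E, F
Pot 2: 35 chips, eligible: A, C, D, E, F
Pot 3: 176 chips, eligible: A, D, E, F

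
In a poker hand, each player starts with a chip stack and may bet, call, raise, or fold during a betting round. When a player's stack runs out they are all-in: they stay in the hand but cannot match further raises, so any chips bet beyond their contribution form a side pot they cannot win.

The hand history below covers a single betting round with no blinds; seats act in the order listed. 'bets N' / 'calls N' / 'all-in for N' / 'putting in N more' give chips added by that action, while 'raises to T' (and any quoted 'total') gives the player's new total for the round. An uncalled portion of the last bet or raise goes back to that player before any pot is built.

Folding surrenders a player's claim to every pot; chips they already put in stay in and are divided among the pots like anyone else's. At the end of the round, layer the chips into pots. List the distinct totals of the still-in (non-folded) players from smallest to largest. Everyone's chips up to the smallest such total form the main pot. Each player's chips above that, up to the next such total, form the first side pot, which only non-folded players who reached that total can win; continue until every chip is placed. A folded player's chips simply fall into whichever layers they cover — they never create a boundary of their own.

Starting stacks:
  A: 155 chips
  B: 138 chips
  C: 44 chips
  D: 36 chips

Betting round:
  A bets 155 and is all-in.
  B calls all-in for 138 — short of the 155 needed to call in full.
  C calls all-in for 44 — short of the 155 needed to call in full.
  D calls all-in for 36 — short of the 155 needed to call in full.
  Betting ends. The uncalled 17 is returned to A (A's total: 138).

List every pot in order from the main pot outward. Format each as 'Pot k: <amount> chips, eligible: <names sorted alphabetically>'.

Pot 1: 144 chips, eligible: A, B, C, D
Pot 2: 24 chips, eligible: A, B, C
Pot 3: 188 chips, eligible: A, B

Derivation:
Contributions (after 17 returned to A): A=138, B=138, C=44, D=36
Pot levels (distinct totals of non-folded players): 36, 44, 138
Layer 1-36: 36 each from A, B, C, D = 36*4 = 144 chips; eligible A, B, C, D
Layer 37-44: 8 each from A, B, C = 8*3 = 24 chips; eligible A, B, C
Layer 45-138: 94 each from A, B = 94*2 = 188 chips; eligible A, B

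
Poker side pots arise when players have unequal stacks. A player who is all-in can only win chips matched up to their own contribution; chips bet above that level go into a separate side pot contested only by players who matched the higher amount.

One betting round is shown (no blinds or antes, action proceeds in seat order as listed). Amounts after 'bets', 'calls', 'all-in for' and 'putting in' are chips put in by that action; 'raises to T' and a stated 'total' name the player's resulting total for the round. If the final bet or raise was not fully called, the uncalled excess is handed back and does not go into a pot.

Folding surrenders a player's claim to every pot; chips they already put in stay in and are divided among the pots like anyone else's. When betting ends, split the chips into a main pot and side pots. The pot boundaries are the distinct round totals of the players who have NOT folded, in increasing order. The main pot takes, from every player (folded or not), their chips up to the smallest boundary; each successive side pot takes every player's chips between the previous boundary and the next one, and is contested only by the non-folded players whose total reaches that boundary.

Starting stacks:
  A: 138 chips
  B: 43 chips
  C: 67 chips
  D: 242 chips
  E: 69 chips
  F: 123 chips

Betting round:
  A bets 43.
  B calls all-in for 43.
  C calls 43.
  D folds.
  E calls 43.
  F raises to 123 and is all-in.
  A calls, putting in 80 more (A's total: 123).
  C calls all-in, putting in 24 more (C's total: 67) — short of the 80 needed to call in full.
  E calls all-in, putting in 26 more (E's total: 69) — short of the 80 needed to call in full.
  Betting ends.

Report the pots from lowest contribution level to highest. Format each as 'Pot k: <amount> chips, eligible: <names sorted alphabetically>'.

Contributions: A=123, B=43, C=67, E=69, F=123
Folded: D
Pot levels (distinct totals of non-folded players): 43, 67, 69, 123
Layer 1-43: 43 each from A, B, C, E, F = 43*5 = 215 chips; eligible A, B, C, E, F
Layer 44-67: 24 each from A, C, E, F = 24*4 = 96 chips; eligible A, C, E, F
Layer 68-69: 2 each from A, E, F = 2*3 = 6 chips; eligible A, E, F
Layer 70-123: 54 each from A, F = 54*2 = 108 chips; eligible A, F

Pot 1: 215 chips, eligible: A, B, C, E, F
Pot 2: 96 chips, eligible: A, C, E, F
Pot 3: 6 chips, eligible: A, E, F
Pot 4: 108 chips, eligible: A, F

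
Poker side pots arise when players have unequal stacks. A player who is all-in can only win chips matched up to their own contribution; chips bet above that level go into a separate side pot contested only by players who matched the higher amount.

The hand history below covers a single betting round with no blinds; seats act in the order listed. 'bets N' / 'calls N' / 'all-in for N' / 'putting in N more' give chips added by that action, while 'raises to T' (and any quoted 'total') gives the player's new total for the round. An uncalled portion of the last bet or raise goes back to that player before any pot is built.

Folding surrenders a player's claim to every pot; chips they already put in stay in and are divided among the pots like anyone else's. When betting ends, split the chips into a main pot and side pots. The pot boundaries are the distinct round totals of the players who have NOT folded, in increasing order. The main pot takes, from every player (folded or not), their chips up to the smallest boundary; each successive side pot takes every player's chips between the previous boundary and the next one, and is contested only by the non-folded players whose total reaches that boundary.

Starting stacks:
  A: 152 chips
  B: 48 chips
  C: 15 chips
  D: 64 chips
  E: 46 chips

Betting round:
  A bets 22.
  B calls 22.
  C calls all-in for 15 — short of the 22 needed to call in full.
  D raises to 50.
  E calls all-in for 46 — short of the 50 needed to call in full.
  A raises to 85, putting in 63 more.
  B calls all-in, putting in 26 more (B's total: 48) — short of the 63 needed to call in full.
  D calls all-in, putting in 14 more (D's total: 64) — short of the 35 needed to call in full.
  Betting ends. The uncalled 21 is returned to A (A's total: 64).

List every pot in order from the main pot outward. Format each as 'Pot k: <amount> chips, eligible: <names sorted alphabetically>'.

Contributions (after 21 returned to A): A=64, B=48, C=15, D=64, E=46
Pot levels (distinct totals of non-folded players): 15, 46, 48, 64
Layer 1-15: 15 each from A, B, C, D, E = 15*5 = 75 chips; eligible A, B, C, D, E
Layer 16-46: 31 each from A, B, D, E = 31*4 = 124 chips; eligible A, B, D, E
Layer 47-48: 2 each from A, B, D = 2*3 = 6 chips; eligible A, B, D
Layer 49-64: 16 each from A, D = 16*2 = 32 chips; eligible A, D

Pot 1: 75 chips, eligible: A, B, C, D, E
Pot 2: 124 chips, eligible: A, B, D, E
Pot 3: 6 chips, eligible: A, B, D
Pot 4: 32 chips, eligible: A, D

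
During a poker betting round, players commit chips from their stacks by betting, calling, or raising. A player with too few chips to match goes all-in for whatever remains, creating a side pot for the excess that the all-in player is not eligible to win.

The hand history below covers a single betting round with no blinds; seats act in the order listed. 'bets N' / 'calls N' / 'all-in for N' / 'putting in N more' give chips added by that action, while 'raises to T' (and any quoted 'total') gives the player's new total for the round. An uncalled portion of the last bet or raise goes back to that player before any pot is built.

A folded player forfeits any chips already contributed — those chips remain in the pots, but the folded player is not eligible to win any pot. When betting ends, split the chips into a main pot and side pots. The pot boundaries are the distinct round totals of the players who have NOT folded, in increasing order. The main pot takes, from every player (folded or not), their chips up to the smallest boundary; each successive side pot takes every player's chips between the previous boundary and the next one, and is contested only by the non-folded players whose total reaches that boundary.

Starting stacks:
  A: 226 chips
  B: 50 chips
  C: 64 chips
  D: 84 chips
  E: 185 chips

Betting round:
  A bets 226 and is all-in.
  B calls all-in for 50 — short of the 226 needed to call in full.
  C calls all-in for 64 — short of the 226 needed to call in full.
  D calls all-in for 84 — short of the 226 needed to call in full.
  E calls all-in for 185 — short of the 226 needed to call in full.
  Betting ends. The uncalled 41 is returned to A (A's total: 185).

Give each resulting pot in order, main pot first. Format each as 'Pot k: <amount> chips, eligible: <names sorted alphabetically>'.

Pot 1: 250 chips, eligible: A, B, C, D, E
Pot 2: 56 chips, eligible: A, C, D, E
Pot 3: 60 chips, eligible: A, D, E
Pot 4: 202 chips, eligible: A, E

Derivation:
Contributions (after 41 returned to A): A=185, B=50, C=64, D=84, E=185
Pot levels (distinct totals of non-folded players): 50, 64, 84, 185
Layer 1-50: 50 each from A, B, C, D, E = 50*5 = 250 chips; eligible A, B, C, D, E
Layer 51-64: 14 each from A, C, D, E = 14*4 = 56 chips; eligible A, C, D, E
Layer 65-84: 20 each from A, D, E = 20*3 = 60 chips; eligible A, D, E
Layer 85-185: 101 each from A, E = 101*2 = 202 chips; eligible A, E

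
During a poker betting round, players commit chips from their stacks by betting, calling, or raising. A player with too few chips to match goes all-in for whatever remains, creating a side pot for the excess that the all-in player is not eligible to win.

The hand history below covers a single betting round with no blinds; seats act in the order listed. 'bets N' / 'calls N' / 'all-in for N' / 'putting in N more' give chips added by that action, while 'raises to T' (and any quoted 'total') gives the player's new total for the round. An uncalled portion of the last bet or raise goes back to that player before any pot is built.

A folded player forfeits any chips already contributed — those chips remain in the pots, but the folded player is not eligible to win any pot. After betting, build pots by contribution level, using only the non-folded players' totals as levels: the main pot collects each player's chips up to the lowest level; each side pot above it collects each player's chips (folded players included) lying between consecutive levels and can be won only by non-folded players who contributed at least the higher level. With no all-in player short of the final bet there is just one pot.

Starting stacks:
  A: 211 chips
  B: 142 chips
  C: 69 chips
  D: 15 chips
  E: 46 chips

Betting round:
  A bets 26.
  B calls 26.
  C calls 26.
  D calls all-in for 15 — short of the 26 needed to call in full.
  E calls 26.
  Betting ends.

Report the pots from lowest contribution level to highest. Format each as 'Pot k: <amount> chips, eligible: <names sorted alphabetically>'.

Pot 1: 75 chips, eligible: A, B, C, D, E
Pot 2: 44 chips, eligible: A, B, C, E

Derivation:
Contributions: A=26, B=26, C=26, D=15, E=26
Pot levels (distinct totals of non-folded players): 15, 26
Layer 1-15: 15 each from A, B, C, D, E = 15*5 = 75 chips; eligible A, B, C, D, E
Layer 16-26: 11 each from A, B, C, E = 11*4 = 44 chips; eligible A, B, C, E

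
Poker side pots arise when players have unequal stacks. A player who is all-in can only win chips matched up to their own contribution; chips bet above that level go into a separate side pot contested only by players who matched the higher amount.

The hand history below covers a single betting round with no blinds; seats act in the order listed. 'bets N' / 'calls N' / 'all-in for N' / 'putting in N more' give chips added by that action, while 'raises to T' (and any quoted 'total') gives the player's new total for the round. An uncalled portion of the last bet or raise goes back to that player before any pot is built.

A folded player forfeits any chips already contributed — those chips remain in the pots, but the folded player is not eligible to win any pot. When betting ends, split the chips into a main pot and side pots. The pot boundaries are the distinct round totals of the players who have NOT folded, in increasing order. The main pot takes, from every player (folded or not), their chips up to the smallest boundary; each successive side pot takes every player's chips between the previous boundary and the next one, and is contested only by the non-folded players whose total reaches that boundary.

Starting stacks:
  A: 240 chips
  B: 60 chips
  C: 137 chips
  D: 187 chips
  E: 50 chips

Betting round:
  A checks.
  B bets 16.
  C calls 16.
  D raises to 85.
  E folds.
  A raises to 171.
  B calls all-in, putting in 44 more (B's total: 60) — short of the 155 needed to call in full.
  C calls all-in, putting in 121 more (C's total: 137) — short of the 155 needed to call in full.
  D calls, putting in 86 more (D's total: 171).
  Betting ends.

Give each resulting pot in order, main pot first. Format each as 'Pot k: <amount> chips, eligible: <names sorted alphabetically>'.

Pot 1: 240 chips, eligible: A, B, C, D
Pot 2: 231 chips, eligible: A, C, D
Pot 3: 68 chips, eligible: A, D

Derivation:
Contributions: A=171, B=60, C=137, D=171
Folded: E
Pot levels (distinct totals of non-folded players): 60, 137, 171
Layer 1-60: 60 each from A, B, C, D = 60*4 = 240 chips; eligible A, B, C, D
Layer 61-137: 77 each from A, C, D = 77*3 = 231 chips; eligible A, C, D
Layer 138-171: 34 each from A, D = 34*2 = 68 chips; eligible A, D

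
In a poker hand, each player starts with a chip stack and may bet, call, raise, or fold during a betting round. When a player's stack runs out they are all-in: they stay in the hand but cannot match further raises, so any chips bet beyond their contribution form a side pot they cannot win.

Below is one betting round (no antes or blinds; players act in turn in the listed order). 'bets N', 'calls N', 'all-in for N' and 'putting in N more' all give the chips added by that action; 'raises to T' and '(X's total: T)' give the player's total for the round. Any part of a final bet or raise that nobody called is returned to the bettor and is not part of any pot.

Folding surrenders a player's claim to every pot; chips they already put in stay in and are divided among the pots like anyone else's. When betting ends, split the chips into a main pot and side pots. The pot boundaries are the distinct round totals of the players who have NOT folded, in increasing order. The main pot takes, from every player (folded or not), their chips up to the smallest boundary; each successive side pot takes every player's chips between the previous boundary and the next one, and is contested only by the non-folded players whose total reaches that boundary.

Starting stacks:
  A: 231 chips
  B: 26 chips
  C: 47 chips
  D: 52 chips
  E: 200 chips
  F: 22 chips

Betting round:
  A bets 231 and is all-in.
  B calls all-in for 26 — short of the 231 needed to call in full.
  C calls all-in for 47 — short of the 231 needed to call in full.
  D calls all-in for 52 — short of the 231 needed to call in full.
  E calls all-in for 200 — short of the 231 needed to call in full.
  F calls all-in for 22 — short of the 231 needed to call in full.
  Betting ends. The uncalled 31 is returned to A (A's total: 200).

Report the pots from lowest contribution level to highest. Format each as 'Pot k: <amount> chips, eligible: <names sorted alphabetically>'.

Pot 1: 132 chips, eligible: A, B, C, D, E, F
Pot 2: 20 chips, eligible: A, B, C, D, E
Pot 3: 84 chips, eligible: A, C, D, E
Pot 4: 15 chips, eligible: A, D, E
Pot 5: 296 chips, eligible: A, E

Derivation:
Contributions (after 31 returned to A): A=200, B=26, C=47, D=52, E=200, F=22
Pot levels (distinct totals of non-folded players): 22, 26, 47, 52, 200
Layer 1-22: 22 each from A, B, C, D, E, F = 22*6 = 132 chips; eligible A, B, C, D, E, F
Layer 23-26: 4 each from A, B, C, D, E = 4*5 = 20 chips; eligible A, B, C, D, E
Layer 27-47: 21 each from A, C, D, E = 21*4 = 84 chips; eligible A, C, D, E
Layer 48-52: 5 each from A, D, E = 5*3 = 15 chips; eligible A, D, E
Layer 53-200: 148 each from A, E = 148*2 = 296 chips; eligible A, E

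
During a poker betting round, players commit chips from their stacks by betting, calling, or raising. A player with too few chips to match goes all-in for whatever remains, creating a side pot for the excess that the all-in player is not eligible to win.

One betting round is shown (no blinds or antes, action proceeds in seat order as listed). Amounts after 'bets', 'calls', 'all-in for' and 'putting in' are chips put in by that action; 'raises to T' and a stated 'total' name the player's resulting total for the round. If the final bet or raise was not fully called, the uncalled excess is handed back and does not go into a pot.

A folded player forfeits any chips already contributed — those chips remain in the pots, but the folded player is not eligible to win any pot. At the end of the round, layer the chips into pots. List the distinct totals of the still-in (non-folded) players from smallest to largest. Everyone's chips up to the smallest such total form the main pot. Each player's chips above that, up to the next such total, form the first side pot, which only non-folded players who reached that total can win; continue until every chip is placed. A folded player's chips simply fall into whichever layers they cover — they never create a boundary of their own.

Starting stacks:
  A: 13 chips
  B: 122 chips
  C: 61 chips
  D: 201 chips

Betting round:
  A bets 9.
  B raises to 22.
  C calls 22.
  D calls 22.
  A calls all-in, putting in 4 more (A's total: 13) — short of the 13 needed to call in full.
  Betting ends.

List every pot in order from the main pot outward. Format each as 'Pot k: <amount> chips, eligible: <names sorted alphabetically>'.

Contributions: A=13, B=22, C=22, D=22
Pot levels (distinct totals of non-folded players): 13, 22
Layer 1-13: 13 each from A, B, C, D = 13*4 = 52 chips; eligible A, B, C, D
Layer 14-22: 9 each from B, C, D = 9*3 = 27 chips; eligible B, C, D

Pot 1: 52 chips, eligible: A, B, C, D
Pot 2: 27 chips, eligible: B, C, D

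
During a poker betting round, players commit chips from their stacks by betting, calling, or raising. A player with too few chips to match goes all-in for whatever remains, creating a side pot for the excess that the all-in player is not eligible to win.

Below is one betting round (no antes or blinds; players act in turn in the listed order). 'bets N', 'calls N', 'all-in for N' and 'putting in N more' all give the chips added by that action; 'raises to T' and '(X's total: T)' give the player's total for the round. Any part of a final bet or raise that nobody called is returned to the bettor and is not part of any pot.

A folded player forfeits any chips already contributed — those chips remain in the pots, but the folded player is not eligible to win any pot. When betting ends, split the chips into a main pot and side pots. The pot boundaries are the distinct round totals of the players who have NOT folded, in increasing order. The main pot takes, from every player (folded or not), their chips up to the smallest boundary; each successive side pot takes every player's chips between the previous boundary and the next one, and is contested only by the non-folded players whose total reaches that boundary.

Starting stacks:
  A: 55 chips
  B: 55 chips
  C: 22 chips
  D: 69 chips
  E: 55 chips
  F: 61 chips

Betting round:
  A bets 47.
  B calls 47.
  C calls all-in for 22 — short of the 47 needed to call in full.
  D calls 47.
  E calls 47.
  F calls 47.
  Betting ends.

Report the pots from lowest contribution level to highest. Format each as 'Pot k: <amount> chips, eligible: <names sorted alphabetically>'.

Contributions: A=47, B=47, C=22, D=47, E=47, F=47
Pot levels (distinct totals of non-folded players): 22, 47
Layer 1-22: 22 each from A, B, C, D, E, F = 22*6 = 132 chips; eligible A, B, C, D, E, F
Layer 23-47: 25 each from A, B, D, E, F = 25*5 = 125 chips; eligible A, B, D, E, F

Pot 1: 132 chips, eligible: A, B, C, D, E, F
Pot 2: 125 chips, eligible: A, B, D, E, F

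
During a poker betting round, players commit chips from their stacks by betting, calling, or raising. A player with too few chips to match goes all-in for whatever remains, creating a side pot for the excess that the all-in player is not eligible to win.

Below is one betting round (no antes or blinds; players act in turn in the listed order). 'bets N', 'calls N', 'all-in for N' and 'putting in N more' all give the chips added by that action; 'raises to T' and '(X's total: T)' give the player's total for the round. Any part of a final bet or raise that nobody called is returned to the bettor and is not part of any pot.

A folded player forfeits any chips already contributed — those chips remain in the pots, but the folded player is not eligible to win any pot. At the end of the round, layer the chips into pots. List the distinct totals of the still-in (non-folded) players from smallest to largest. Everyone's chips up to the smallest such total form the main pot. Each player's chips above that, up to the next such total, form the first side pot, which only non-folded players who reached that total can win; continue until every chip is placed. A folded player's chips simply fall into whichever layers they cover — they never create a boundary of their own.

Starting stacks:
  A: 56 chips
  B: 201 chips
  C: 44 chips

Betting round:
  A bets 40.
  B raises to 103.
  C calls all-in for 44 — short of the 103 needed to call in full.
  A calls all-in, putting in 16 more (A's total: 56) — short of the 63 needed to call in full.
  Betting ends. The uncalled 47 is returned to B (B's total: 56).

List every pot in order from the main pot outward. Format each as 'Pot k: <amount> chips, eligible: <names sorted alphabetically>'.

Pot 1: 132 chips, eligible: A, B, C
Pot 2: 24 chips, eligible: A, B

Derivation:
Contributions (after 47 returned to B): A=56, B=56, C=44
Pot levels (distinct totals of non-folded players): 44, 56
Layer 1-44: 44 each from A, B, C = 44*3 = 132 chips; eligible A, B, C
Layer 45-56: 12 each from A, B = 12*2 = 24 chips; eligible A, B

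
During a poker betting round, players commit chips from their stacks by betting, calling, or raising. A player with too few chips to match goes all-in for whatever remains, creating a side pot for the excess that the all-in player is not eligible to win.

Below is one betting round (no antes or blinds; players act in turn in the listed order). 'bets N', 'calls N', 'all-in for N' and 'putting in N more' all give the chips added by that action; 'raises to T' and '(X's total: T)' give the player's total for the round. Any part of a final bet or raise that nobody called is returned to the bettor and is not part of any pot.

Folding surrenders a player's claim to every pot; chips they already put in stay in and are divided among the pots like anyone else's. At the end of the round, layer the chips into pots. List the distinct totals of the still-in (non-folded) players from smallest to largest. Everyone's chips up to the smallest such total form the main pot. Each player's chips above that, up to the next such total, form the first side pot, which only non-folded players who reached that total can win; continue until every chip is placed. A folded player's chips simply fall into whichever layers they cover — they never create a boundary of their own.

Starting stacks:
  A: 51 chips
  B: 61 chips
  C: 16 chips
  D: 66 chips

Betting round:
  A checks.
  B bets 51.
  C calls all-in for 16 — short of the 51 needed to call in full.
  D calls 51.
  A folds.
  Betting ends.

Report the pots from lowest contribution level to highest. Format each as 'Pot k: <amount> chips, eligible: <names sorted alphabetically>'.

Pot 1: 48 chips, eligible: B, C, D
Pot 2: 70 chips, eligible: B, D

Derivation:
Contributions: B=51, C=16, D=51
Folded: A
Pot levels (distinct totals of non-folded players): 16, 51
Layer 1-16: 16 each from B, C, D = 16*3 = 48 chips; eligible B, C, D
Layer 17-51: 35 each from B, D = 35*2 = 70 chips; eligible B, D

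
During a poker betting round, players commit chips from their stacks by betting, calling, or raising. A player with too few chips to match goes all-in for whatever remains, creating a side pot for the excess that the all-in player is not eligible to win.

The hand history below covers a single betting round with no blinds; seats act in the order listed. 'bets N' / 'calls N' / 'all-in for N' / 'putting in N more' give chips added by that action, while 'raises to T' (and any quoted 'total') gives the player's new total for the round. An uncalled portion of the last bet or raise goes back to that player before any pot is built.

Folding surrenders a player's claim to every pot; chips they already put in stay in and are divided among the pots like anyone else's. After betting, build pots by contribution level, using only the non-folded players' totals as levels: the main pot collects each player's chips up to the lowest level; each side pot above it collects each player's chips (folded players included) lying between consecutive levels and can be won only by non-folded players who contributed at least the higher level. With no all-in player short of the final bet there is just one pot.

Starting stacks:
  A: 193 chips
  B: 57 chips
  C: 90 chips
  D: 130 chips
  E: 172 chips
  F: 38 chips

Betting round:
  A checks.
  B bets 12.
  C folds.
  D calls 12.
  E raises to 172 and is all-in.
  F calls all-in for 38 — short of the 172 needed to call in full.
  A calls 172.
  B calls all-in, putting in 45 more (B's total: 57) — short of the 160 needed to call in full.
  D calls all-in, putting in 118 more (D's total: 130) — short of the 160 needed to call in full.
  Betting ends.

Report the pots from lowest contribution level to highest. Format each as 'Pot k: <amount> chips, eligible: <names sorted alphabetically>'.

Pot 1: 190 chips, eligible: A, B, D, E, F
Pot 2: 76 chips, eligible: A, B, D, E
Pot 3: 219 chips, eligible: A, D, E
Pot 4: 84 chips, eligible: A, E

Derivation:
Contributions: A=172, B=57, D=130, E=172, F=38
Folded: C
Pot levels (distinct totals of non-folded players): 38, 57, 130, 172
Layer 1-38: 38 each from A, B, D, E, F = 38*5 = 190 chips; eligible A, B, D, E, F
Layer 39-57: 19 each from A, B, D, E = 19*4 = 76 chips; eligible A, B, D, E
Layer 58-130: 73 each from A, D, E = 73*3 = 219 chips; eligible A, D, E
Layer 131-172: 42 each from A, E = 42*2 = 84 chips; eligible A, E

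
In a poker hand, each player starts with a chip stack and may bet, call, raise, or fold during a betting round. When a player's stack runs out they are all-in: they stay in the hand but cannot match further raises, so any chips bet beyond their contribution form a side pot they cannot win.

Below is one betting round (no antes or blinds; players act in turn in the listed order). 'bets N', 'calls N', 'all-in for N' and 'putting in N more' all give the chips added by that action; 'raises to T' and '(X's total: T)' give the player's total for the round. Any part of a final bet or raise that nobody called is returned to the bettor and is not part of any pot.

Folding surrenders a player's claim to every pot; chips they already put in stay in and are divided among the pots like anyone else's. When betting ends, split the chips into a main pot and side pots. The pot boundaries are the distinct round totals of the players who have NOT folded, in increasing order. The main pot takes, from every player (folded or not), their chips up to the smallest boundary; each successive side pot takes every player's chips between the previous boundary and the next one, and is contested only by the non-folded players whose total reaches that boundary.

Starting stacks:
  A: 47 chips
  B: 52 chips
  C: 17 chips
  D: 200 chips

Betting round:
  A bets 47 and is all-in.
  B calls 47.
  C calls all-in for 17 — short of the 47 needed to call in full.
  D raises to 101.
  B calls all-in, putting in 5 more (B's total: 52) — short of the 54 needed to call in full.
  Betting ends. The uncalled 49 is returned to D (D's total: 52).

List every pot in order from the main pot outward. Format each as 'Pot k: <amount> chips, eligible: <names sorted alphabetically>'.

Pot 1: 68 chips, eligible: A, B, C, D
Pot 2: 90 chips, eligible: A, B, D
Pot 3: 10 chips, eligible: B, D

Derivation:
Contributions (after 49 returned to D): A=47, B=52, C=17, D=52
Pot levels (distinct totals of non-folded players): 17, 47, 52
Layer 1-17: 17 each from A, B, C, D = 17*4 = 68 chips; eligible A, B, C, D
Layer 18-47: 30 each from A, B, D = 30*3 = 90 chips; eligible A, B, D
Layer 48-52: 5 each from B, D = 5*2 = 10 chips; eligible B, D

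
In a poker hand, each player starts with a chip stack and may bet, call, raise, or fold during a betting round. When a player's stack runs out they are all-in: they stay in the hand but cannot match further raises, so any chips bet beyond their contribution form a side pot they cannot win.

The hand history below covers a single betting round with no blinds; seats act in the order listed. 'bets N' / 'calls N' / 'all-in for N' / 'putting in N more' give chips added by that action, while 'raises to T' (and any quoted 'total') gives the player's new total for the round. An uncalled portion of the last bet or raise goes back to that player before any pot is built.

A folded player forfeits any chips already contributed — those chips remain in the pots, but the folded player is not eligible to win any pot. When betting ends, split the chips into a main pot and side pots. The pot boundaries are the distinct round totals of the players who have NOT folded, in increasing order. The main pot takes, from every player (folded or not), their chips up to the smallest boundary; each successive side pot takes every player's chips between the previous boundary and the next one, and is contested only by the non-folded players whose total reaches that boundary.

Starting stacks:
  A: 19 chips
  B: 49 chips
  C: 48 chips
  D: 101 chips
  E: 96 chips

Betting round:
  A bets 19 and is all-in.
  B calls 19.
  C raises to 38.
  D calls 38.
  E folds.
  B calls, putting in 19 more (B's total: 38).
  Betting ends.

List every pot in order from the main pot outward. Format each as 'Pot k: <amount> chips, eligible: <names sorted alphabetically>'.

Contributions: A=19, B=38, C=38, D=38
Folded: E
Pot levels (distinct totals of non-folded players): 19, 38
Layer 1-19: 19 each from A, B, C, D = 19*4 = 76 chips; eligible A, B, C, D
Layer 20-38: 19 each from B, C, D = 19*3 = 57 chips; eligible B, C, D

Pot 1: 76 chips, eligible: A, B, C, D
Pot 2: 57 chips, eligible: B, C, D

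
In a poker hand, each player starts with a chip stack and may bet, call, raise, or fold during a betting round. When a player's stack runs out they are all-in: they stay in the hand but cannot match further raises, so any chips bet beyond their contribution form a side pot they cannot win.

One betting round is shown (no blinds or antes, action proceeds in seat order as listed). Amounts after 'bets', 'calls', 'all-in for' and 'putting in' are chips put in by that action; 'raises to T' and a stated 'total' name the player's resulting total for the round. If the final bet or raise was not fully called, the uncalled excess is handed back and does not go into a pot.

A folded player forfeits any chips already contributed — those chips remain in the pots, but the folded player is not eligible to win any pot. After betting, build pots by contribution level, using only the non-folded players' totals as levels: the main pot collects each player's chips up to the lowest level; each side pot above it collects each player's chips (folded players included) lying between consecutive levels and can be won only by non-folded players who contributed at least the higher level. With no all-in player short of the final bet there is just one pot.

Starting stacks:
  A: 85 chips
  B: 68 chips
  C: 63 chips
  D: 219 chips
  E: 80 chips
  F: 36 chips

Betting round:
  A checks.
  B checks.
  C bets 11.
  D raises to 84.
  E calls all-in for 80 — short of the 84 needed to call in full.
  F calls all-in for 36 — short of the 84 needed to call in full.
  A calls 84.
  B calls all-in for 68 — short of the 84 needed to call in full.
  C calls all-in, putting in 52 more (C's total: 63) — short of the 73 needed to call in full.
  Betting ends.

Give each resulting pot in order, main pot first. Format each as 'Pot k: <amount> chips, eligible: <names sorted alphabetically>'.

Pot 1: 216 chips, eligible: A, B, C, D, E, F
Pot 2: 135 chips, eligible: A, B, C, D, E
Pot 3: 20 chips, eligible: A, B, D, E
Pot 4: 36 chips, eligible: A, D, E
Pot 5: 8 chips, eligible: A, D

Derivation:
Contributions: A=84, B=68, C=63, D=84, E=80, F=36
Pot levels (distinct totals of non-folded players): 36, 63, 68, 80, 84
Layer 1-36: 36 each from A, B, C, D, E, F = 36*6 = 216 chips; eligible A, B, C, D, E, F
Layer 37-63: 27 each from A, B, C, D, E = 27*5 = 135 chips; eligible A, B, C, D, E
Layer 64-68: 5 each from A, B, D, E = 5*4 = 20 chips; eligible A, B, D, E
Layer 69-80: 12 each from A, D, E = 12*3 = 36 chips; eligible A, D, E
Layer 81-84: 4 each from A, D = 4*2 = 8 chips; eligible A, D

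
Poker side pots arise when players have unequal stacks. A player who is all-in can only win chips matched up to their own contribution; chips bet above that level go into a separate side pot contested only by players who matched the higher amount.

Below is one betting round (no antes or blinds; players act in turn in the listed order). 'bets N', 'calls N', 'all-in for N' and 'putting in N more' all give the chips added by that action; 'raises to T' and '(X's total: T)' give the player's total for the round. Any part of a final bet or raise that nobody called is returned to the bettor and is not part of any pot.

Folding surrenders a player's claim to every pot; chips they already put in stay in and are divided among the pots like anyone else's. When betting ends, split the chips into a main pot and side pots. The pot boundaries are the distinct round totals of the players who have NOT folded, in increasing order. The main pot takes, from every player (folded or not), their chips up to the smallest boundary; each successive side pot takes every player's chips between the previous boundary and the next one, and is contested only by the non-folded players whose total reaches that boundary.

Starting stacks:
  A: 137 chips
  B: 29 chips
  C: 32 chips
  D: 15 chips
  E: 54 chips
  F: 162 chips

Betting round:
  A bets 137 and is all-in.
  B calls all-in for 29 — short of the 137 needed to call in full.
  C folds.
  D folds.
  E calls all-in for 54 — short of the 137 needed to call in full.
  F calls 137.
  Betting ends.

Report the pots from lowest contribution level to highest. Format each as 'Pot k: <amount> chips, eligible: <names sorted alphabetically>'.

Pot 1: 116 chips, eligible: A, B, E, F
Pot 2: 75 chips, eligible: A, E, F
Pot 3: 166 chips, eligible: A, F

Derivation:
Contributions: A=137, B=29, E=54, F=137
Folded: C, D
Pot levels (distinct totals of non-folded players): 29, 54, 137
Layer 1-29: 29 each from A, B, E, F = 29*4 = 116 chips; eligible A, B, E, F
Layer 30-54: 25 each from A, E, F = 25*3 = 75 chips; eligible A, E, F
Layer 55-137: 83 each from A, F = 83*2 = 166 chips; eligible A, F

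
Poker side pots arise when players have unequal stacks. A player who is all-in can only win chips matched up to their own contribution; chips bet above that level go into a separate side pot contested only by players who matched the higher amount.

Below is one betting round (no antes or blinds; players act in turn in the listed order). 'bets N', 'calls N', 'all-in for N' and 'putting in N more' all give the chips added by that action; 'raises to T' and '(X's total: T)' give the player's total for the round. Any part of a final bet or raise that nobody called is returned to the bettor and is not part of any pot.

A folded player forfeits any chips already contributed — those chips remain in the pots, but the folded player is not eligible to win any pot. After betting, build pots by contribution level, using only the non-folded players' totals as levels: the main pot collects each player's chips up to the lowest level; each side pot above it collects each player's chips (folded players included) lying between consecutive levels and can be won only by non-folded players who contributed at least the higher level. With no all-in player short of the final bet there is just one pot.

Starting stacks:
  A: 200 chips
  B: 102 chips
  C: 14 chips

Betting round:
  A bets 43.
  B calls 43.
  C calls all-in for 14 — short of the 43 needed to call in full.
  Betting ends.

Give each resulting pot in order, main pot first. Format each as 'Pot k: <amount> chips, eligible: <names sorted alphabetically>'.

Pot 1: 42 chips, eligible: A, B, C
Pot 2: 58 chips, eligible: A, B

Derivation:
Contributions: A=43, B=43, C=14
Pot levels (distinct totals of non-folded players): 14, 43
Layer 1-14: 14 each from A, B, C = 14*3 = 42 chips; eligible A, B, C
Layer 15-43: 29 each from A, B = 29*2 = 58 chips; eligible A, B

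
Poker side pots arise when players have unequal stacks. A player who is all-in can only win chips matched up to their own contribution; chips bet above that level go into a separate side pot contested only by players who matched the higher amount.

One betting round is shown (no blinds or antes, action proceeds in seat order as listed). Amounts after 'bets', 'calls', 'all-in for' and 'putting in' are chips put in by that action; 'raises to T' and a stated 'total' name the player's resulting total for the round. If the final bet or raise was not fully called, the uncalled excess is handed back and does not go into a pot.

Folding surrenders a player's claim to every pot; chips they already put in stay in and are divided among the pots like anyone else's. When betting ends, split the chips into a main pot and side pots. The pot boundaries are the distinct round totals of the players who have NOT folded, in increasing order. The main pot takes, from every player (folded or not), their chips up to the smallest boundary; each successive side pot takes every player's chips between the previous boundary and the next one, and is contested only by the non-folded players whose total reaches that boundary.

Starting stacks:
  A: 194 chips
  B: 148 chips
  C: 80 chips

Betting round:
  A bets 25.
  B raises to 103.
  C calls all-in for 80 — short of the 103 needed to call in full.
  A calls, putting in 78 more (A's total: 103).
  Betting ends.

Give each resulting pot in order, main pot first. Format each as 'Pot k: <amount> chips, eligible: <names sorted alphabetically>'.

Contributions: A=103, B=103, C=80
Pot levels (distinct totals of non-folded players): 80, 103
Layer 1-80: 80 each from A, B, C = 80*3 = 240 chips; eligible A, B, C
Layer 81-103: 23 each from A, B = 23*2 = 46 chips; eligible A, B

Pot 1: 240 chips, eligible: A, B, C
Pot 2: 46 chips, eligible: A, B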